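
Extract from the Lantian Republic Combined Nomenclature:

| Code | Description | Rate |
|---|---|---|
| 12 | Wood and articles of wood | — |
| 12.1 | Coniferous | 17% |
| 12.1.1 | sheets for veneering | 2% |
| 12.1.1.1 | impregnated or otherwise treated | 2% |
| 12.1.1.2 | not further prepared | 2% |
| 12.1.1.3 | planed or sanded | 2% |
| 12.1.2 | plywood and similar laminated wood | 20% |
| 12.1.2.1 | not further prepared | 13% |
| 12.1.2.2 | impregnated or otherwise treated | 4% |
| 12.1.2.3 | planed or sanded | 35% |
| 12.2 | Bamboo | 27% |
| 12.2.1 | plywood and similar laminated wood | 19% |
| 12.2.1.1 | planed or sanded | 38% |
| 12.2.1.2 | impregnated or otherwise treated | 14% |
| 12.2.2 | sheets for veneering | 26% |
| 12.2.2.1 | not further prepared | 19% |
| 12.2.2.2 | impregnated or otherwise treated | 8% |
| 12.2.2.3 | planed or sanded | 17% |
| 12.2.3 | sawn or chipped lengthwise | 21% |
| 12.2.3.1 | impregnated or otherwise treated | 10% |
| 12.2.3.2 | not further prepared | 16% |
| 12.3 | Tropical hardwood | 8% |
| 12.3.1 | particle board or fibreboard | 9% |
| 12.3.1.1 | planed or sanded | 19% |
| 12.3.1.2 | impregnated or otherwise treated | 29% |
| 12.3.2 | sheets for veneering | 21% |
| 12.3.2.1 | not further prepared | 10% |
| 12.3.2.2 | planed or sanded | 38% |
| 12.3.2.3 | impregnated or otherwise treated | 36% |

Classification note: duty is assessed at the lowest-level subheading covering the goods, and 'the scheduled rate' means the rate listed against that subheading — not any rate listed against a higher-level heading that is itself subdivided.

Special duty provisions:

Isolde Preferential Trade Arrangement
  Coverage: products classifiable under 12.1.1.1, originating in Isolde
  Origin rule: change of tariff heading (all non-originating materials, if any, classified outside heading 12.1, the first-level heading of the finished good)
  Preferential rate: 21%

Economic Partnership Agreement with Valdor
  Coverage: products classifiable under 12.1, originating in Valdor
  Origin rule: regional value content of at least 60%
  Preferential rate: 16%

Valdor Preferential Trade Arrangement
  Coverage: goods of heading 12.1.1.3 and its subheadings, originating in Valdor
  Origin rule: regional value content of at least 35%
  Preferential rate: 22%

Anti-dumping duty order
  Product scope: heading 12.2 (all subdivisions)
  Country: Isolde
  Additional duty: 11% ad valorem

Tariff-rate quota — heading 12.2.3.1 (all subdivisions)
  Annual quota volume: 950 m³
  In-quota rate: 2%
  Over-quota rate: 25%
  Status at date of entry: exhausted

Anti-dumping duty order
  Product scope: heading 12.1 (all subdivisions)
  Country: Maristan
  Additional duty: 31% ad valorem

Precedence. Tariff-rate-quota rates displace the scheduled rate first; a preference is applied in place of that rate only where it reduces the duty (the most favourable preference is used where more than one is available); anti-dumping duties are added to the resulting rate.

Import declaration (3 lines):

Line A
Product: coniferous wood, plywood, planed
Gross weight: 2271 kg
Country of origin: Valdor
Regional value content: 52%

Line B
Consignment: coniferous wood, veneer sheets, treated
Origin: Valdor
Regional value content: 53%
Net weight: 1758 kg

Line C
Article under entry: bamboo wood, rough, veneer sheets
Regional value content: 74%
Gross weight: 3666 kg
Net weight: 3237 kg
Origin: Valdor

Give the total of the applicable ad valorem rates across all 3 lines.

Line A: coniferous → 12.1; plywood → 12.1.2; planed → 12.1.2.3. Scheduled 35%. Valdor agreement on 12.1: RVC < 60%; Valdor agreement on 12.1.1.3: 12.1.2.3 not covered. → 35%.
Line B: coniferous → 12.1; veneer sheets → 12.1.1; treated → 12.1.1.1. Scheduled 2%. Valdor agreement on 12.1: RVC < 60%; Valdor agreement on 12.1.1.3: 12.1.1.1 not covered. → 2%.
Line C: bamboo → 12.2; veneer sheets → 12.2.2; rough → 12.2.2.1. Scheduled 19%. Valdor agreement on 12.1: 12.2.2.1 not covered; Valdor agreement on 12.1.1.3: 12.2.2.1 not covered. → 19%.
Sum: 35% + 2% + 19% = 56%.

56%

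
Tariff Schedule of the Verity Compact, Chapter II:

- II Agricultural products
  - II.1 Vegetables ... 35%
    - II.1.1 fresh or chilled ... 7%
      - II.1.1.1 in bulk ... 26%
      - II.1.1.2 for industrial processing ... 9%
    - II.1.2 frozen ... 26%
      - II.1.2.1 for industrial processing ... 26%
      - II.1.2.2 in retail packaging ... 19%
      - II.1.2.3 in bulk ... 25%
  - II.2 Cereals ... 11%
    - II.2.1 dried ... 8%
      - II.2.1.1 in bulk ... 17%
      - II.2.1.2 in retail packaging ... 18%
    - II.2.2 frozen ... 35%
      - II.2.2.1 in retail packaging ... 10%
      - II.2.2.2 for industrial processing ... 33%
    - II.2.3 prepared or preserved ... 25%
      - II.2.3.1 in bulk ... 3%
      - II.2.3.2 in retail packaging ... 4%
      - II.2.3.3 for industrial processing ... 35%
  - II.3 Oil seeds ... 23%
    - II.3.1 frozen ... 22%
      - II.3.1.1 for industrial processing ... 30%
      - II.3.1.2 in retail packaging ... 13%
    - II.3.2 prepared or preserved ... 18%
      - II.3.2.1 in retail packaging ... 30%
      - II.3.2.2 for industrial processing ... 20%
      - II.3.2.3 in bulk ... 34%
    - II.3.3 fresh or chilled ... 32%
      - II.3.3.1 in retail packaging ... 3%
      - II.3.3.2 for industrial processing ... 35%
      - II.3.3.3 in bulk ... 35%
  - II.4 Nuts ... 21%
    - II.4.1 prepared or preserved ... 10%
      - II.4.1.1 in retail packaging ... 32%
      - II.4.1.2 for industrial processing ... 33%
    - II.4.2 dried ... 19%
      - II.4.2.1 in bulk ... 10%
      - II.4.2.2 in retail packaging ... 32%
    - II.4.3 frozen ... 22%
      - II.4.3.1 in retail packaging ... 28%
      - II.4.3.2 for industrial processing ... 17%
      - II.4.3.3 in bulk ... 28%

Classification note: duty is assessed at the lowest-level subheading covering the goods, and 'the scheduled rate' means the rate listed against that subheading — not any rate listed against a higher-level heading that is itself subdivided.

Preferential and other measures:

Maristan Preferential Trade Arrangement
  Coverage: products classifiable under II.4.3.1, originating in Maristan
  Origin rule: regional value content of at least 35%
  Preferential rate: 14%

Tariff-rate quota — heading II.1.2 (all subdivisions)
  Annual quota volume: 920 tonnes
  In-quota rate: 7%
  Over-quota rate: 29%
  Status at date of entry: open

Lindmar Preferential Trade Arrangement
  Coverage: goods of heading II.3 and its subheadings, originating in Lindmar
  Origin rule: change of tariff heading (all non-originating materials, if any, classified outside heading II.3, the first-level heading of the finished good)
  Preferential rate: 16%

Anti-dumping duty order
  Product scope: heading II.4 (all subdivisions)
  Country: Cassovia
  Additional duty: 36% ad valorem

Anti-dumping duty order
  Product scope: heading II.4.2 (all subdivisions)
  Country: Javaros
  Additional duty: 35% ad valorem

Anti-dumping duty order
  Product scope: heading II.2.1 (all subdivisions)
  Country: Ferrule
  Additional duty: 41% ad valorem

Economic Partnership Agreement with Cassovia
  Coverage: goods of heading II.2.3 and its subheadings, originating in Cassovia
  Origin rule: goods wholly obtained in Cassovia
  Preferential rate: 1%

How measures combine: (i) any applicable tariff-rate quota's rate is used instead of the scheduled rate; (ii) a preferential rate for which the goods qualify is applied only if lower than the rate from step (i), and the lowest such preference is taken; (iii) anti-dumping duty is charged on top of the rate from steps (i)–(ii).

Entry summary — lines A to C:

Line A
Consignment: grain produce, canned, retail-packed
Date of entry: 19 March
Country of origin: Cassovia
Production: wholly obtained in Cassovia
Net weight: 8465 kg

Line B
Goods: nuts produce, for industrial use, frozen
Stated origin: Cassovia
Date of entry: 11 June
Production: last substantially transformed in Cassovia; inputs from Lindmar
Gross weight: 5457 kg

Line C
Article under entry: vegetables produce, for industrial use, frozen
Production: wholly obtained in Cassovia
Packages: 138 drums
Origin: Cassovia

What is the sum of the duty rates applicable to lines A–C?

61%

Line A: grain → II.2; canned → II.2.3; retail-packed → II.2.3.2. Scheduled 4%. Cassovia agreement on II.2.3: wholly obtained → 1% available; preferential 1%. → 1%.
Line B: nuts → II.4; frozen → II.4.3; for industrial use → II.4.3.2. Scheduled 17%. Cassovia agreement on II.2.3: II.4.3.2 not covered; anti-dumping (Cassovia, II.4): +36%; total 17% + 36% = 53%. → 53%.
Line C: vegetables → II.1; frozen → II.1.2; for industrial use → II.1.2.1. Scheduled 26%. quota on II.1.2 open → in-quota 7%; Cassovia agreement on II.2.3: II.1.2.1 not covered. → 7%.
Sum: 1% + 53% + 7% = 61%.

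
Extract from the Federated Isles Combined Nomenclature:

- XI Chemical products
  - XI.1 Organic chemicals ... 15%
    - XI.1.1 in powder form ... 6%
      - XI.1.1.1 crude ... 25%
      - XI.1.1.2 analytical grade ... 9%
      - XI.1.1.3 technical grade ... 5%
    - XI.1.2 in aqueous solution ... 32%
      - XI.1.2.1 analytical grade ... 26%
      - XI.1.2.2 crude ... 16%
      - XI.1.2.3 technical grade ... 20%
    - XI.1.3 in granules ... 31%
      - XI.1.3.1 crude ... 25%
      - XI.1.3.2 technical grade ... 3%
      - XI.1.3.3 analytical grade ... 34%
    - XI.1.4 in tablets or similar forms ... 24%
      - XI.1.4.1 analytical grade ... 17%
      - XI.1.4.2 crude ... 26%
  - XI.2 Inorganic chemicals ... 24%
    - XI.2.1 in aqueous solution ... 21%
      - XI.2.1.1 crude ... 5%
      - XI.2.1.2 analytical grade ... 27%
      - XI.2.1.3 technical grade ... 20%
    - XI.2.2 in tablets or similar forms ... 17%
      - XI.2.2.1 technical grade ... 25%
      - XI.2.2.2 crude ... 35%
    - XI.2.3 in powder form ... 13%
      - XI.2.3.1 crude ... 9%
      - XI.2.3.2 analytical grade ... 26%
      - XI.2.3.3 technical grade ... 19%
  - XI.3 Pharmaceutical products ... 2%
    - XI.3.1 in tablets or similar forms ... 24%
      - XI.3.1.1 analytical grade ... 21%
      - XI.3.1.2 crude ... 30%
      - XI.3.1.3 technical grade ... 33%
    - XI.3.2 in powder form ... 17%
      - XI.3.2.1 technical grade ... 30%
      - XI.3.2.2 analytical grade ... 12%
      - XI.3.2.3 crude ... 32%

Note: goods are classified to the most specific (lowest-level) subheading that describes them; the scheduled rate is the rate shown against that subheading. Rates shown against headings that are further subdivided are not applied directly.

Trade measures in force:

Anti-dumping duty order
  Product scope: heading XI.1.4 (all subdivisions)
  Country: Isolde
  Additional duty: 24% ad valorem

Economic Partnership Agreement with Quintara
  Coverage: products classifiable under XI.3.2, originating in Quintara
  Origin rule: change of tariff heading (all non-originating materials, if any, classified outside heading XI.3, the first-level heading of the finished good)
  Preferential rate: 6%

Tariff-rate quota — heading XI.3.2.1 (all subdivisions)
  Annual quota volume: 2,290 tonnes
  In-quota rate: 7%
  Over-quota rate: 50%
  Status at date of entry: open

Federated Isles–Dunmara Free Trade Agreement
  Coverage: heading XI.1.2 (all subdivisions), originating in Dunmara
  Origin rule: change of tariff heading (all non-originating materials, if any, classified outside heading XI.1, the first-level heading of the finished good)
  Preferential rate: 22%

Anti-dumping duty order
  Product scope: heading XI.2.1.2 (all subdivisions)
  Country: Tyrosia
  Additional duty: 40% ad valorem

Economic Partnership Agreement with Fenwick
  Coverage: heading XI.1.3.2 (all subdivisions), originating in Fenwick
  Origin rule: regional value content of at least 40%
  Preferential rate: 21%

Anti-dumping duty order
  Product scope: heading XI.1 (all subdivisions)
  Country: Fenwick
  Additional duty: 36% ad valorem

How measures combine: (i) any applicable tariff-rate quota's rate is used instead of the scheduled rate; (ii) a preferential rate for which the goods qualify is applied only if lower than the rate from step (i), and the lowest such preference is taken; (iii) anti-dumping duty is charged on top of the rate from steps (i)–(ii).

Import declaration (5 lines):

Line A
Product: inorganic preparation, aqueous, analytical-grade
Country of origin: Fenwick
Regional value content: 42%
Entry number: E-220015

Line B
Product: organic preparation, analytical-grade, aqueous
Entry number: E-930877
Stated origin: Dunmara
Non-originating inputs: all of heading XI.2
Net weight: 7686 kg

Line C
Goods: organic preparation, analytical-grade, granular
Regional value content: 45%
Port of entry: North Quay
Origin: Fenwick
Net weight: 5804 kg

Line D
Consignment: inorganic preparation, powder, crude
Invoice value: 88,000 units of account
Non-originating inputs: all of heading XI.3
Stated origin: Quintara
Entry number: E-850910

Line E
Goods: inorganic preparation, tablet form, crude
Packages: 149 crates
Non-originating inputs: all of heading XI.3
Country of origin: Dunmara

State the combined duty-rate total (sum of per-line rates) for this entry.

Line A: inorganic → XI.2; aqueous → XI.2.1; analytical-grade → XI.2.1.2. Scheduled 27%. Fenwick agreement on XI.1.3.2: XI.2.1.2 not covered. → 27%.
Line B: organic → XI.1; aqueous → XI.1.2; analytical-grade → XI.1.2.1. Scheduled 26%. Dunmara agreement on XI.1.2: CTH met → 22% available; preferential 22%. → 22%.
Line C: organic → XI.1; granular → XI.1.3; analytical-grade → XI.1.3.3. Scheduled 34%. Fenwick agreement on XI.1.3.2: XI.1.3.3 not covered; anti-dumping (Fenwick, XI.1): +36%; total 34% + 36% = 70%. → 70%.
Line D: inorganic → XI.2; powder → XI.2.3; crude → XI.2.3.1. Scheduled 9%. Quintara agreement on XI.3.2: XI.2.3.1 not covered. → 9%.
Line E: inorganic → XI.2; tablet form → XI.2.2; crude → XI.2.2.2. Scheduled 35%. Dunmara agreement on XI.1.2: XI.2.2.2 not covered. → 35%.
Sum: 27% + 22% + 70% + 9% + 35% = 163%.

163%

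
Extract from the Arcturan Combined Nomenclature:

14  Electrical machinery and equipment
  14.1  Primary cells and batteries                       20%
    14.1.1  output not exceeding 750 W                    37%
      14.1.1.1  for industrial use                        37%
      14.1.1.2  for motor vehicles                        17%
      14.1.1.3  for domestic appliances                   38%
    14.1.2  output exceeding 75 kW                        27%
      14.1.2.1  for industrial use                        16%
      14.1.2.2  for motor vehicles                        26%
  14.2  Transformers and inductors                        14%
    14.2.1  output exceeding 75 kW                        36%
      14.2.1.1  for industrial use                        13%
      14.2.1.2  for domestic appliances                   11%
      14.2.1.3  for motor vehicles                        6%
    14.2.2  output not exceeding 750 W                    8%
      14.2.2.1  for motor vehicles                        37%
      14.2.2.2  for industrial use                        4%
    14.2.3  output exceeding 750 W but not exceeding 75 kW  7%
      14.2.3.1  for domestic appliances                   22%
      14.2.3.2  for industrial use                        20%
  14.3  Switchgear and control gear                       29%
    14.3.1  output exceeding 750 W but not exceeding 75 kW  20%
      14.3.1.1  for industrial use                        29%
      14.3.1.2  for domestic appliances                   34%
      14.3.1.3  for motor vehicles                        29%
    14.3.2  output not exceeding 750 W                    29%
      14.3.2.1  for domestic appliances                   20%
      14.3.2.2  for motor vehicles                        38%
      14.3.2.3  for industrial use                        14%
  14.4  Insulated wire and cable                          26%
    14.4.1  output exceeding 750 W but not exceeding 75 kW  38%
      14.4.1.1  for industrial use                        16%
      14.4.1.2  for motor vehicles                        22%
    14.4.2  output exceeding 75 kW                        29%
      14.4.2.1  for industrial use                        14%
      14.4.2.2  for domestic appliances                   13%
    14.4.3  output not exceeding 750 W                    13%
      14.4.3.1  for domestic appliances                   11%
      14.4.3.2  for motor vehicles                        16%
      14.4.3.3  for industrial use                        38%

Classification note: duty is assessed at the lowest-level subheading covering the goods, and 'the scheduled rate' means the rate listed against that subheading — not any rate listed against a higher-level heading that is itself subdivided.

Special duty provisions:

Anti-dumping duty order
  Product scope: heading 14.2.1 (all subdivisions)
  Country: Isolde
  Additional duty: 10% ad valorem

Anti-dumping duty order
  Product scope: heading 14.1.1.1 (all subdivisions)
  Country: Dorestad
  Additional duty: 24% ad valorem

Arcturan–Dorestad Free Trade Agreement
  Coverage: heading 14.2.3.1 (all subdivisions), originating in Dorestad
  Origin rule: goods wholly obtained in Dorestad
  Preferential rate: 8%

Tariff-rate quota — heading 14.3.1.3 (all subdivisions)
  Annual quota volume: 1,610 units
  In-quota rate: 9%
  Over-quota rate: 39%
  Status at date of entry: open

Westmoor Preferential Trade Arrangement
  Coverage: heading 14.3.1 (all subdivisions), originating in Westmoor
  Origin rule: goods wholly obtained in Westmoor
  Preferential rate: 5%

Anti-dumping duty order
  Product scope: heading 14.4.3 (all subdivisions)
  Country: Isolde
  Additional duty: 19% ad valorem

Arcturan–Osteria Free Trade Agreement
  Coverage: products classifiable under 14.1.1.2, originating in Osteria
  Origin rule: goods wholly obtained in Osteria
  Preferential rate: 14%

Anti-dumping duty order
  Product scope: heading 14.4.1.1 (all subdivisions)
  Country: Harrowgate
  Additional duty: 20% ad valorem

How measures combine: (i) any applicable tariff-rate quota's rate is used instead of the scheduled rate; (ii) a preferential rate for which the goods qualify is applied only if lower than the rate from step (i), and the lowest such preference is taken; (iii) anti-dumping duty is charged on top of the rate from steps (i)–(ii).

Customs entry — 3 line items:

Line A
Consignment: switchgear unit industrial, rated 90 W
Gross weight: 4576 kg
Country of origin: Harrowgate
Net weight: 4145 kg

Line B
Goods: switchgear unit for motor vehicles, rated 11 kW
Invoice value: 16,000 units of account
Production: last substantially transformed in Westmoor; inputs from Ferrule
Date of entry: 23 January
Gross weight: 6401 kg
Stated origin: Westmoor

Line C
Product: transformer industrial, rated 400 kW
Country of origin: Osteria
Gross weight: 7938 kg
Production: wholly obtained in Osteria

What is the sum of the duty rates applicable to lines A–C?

36%

Line A: switchgear unit → 14.3; rated 90 W → 14.3.2; industrial → 14.3.2.3. Scheduled 14%. No special measure applies. → 14%.
Line B: switchgear unit → 14.3; rated 11 kW → 14.3.1; for motor vehicles → 14.3.1.3. Scheduled 29%. quota on 14.3.1.3 open → in-quota 9%; Westmoor agreement on 14.3.1: not wholly obtained. → 9%.
Line C: transformer → 14.2; rated 400 kW → 14.2.1; industrial → 14.2.1.1. Scheduled 13%. Osteria agreement on 14.1.1.2: 14.2.1.1 not covered. → 13%.
Sum: 14% + 9% + 13% = 36%.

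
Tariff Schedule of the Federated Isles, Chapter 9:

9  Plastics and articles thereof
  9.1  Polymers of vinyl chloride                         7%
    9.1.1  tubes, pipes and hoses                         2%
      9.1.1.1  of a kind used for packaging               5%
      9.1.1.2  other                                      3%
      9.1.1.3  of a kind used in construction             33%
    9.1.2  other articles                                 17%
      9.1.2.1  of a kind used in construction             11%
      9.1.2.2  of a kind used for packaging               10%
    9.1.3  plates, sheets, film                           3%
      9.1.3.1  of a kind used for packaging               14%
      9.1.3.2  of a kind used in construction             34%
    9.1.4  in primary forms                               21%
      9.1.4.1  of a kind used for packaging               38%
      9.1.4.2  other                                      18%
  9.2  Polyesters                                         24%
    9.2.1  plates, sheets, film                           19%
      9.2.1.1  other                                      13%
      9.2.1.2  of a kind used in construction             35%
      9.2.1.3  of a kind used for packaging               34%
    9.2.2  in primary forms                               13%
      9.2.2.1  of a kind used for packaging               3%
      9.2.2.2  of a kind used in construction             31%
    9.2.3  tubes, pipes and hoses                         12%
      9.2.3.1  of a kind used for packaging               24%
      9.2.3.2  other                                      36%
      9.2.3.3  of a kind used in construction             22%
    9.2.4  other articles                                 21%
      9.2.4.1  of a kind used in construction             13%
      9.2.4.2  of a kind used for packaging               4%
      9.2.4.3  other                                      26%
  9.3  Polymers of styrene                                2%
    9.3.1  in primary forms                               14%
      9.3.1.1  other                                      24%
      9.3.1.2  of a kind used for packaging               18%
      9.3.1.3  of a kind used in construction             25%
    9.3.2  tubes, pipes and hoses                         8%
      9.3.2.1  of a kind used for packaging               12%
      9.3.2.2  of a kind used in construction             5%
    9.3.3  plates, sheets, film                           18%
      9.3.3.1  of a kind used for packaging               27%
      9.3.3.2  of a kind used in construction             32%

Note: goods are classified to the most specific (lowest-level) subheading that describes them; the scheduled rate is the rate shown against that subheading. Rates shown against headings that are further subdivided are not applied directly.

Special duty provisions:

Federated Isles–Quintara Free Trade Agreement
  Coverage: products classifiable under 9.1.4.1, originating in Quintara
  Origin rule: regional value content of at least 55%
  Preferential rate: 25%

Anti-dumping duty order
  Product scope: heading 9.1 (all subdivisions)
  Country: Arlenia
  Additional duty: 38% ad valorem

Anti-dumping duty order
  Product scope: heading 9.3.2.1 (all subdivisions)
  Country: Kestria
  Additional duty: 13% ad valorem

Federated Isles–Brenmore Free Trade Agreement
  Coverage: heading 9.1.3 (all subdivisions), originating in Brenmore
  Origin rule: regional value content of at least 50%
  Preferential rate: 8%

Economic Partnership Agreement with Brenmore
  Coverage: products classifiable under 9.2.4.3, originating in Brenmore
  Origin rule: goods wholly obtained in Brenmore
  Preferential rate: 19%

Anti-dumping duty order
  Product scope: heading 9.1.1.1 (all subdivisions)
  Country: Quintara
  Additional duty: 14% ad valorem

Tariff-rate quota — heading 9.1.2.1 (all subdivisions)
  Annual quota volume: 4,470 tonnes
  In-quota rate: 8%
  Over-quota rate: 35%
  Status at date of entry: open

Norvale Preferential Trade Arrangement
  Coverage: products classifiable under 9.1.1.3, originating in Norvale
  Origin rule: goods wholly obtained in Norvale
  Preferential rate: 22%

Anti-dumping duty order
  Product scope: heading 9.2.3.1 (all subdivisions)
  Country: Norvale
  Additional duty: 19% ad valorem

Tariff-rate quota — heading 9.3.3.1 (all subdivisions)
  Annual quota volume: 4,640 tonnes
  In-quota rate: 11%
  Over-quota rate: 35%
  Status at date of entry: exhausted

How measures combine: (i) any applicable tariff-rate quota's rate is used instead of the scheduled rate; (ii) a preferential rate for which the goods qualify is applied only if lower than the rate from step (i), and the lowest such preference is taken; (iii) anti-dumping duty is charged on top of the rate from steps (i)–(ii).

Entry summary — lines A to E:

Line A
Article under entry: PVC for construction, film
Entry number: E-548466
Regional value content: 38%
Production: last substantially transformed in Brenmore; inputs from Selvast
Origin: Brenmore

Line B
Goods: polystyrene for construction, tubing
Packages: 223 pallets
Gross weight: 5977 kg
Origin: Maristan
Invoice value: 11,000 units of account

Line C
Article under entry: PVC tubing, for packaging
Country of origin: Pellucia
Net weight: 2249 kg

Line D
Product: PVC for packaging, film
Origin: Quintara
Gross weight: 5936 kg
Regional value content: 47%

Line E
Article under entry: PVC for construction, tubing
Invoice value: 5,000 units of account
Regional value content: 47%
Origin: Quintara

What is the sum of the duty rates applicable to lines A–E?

Line A: PVC → 9.1; film → 9.1.3; for construction → 9.1.3.2. Scheduled 34%. Brenmore agreement on 9.1.3: RVC < 50%; Brenmore agreement on 9.2.4.3: 9.1.3.2 not covered. → 34%.
Line B: polystyrene → 9.3; tubing → 9.3.2; for construction → 9.3.2.2. Scheduled 5%. No special measure applies. → 5%.
Line C: PVC → 9.1; tubing → 9.1.1; for packaging → 9.1.1.1. Scheduled 5%. No special measure applies. → 5%.
Line D: PVC → 9.1; film → 9.1.3; for packaging → 9.1.3.1. Scheduled 14%. Quintara agreement on 9.1.4.1: 9.1.3.1 not covered. → 14%.
Line E: PVC → 9.1; tubing → 9.1.1; for construction → 9.1.1.3. Scheduled 33%. Quintara agreement on 9.1.4.1: 9.1.1.3 not covered. → 33%.
Sum: 34% + 5% + 5% + 14% + 33% = 91%.

91%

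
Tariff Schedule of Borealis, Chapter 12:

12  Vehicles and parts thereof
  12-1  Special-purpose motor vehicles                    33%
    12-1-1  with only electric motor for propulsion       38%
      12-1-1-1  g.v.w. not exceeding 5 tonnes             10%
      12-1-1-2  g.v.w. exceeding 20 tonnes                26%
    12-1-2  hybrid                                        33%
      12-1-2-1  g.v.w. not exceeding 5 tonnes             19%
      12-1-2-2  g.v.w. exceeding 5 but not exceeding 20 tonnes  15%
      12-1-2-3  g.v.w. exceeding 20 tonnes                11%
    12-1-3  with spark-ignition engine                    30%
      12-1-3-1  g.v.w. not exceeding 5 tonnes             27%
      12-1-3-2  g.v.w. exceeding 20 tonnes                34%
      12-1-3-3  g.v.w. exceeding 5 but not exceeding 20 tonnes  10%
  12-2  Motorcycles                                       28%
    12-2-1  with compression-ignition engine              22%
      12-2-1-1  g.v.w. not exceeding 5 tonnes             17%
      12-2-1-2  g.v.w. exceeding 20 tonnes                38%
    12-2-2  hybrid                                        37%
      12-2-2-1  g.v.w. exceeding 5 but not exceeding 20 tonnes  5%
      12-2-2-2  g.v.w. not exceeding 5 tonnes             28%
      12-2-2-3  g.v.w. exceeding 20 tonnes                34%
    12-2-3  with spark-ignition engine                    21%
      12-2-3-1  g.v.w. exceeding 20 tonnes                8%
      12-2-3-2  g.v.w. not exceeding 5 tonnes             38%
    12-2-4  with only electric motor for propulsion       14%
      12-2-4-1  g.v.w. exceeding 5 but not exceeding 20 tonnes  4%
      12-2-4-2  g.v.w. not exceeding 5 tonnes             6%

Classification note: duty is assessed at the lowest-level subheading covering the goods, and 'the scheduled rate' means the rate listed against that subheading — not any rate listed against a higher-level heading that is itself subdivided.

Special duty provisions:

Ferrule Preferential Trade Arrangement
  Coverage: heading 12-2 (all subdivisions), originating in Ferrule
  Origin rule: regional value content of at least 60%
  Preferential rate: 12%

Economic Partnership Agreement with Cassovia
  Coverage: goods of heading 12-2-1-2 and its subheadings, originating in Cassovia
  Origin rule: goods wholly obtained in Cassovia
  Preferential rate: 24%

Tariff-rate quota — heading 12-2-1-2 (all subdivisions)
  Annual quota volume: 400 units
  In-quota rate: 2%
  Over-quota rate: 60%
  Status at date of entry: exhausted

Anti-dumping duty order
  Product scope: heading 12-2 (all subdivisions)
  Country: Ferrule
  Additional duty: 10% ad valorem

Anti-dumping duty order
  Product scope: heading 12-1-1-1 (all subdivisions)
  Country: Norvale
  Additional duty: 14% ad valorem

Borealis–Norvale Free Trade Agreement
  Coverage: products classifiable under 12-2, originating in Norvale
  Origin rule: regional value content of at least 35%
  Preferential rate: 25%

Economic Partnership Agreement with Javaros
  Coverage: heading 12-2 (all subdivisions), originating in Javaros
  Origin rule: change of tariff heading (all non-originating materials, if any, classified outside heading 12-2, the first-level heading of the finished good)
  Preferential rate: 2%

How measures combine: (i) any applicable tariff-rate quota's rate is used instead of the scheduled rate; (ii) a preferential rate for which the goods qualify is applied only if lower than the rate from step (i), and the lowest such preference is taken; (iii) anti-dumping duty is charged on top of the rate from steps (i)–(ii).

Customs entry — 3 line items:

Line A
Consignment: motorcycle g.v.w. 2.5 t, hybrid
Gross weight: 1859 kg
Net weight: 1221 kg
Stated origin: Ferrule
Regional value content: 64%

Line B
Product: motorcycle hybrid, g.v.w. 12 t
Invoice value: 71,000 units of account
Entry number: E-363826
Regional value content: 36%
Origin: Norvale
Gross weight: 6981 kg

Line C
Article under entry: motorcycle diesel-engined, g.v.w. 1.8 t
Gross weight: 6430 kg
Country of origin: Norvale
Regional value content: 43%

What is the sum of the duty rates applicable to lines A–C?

Line A: motorcycle → 12-2; hybrid → 12-2-2; g.v.w. 2.5 t → 12-2-2-2. Scheduled 28%. Ferrule agreement on 12-2: RVC ≥ 60% → 12% available; preferential 12%; anti-dumping (Ferrule, 12-2): +10%; total 12% + 10% = 22%. → 22%.
Line B: motorcycle → 12-2; hybrid → 12-2-2; g.v.w. 12 t → 12-2-2-1. Scheduled 5%. Norvale agreement on 12-2: RVC ≥ 35% → 25% available; preference 25% not lower than 5% → no reduction. → 5%.
Line C: motorcycle → 12-2; diesel-engined → 12-2-1; g.v.w. 1.8 t → 12-2-1-1. Scheduled 17%. Norvale agreement on 12-2: RVC ≥ 35% → 25% available; preference 25% not lower than 17% → no reduction. → 17%.
Sum: 22% + 5% + 17% = 44%.

44%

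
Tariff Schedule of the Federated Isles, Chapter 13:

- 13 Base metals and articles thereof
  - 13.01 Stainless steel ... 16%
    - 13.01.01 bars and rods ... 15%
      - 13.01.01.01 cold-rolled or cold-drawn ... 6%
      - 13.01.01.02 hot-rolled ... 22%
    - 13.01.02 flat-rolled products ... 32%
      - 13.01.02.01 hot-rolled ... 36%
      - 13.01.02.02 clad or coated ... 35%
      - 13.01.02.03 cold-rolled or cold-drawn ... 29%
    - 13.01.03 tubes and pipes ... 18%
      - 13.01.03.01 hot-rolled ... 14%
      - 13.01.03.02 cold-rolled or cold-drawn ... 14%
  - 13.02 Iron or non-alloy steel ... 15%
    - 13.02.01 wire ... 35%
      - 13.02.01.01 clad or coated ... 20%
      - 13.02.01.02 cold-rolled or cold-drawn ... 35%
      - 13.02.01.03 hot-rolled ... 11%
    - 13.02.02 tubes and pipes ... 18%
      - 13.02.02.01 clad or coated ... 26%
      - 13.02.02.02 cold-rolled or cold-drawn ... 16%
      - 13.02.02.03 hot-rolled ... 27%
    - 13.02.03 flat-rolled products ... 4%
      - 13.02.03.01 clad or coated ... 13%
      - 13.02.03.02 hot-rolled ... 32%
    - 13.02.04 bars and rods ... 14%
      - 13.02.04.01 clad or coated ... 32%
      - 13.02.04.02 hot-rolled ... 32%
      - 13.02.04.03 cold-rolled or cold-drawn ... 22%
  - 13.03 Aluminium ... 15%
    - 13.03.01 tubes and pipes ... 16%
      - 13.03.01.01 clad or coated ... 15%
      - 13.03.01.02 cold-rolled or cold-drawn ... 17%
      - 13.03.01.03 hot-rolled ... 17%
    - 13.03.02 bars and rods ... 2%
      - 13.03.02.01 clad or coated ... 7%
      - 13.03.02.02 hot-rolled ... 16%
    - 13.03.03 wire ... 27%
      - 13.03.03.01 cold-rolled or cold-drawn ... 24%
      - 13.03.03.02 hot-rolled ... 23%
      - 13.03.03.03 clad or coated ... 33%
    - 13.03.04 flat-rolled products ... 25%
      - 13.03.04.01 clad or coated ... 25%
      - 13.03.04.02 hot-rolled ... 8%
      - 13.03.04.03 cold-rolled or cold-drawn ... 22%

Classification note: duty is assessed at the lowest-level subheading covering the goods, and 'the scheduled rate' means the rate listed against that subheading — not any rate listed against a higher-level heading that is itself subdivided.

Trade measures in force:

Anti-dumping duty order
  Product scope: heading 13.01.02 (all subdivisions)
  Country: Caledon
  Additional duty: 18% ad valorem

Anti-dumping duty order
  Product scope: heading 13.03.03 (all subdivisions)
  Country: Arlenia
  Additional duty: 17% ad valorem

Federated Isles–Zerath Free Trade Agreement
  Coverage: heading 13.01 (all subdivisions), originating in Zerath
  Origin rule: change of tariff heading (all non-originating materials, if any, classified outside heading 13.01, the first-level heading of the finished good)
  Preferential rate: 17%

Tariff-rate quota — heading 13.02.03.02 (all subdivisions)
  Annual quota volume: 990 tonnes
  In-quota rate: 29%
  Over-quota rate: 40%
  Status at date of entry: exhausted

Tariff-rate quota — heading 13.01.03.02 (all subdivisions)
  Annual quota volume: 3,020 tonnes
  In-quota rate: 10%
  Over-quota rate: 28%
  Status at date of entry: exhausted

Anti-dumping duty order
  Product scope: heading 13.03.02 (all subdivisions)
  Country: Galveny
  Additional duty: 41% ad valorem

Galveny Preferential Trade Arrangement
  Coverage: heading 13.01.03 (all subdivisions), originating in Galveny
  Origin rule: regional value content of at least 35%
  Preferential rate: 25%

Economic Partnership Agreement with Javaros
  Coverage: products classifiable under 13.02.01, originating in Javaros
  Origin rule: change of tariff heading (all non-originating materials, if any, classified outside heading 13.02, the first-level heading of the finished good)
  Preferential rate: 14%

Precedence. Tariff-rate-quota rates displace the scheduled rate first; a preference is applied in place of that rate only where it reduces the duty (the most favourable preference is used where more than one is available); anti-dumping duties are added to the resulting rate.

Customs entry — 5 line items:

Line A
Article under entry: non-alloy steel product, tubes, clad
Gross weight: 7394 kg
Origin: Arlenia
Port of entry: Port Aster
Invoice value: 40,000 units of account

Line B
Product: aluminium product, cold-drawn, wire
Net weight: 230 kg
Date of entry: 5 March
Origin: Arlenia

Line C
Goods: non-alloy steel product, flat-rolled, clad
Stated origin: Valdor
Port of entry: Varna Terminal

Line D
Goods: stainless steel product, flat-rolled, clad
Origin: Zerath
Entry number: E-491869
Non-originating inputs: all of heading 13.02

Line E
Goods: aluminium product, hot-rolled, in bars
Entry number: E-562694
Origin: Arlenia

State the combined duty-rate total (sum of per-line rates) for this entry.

113%

Line A: non-alloy steel → 13.02; tubes → 13.02.02; clad → 13.02.02.01. Scheduled 26%. No special measure applies. → 26%.
Line B: aluminium → 13.03; wire → 13.03.03; cold-drawn → 13.03.03.01. Scheduled 24%. anti-dumping (Arlenia, 13.03.03): +17%; total 24% + 17% = 41%. → 41%.
Line C: non-alloy steel → 13.02; flat-rolled → 13.02.03; clad → 13.02.03.01. Scheduled 13%. No special measure applies. → 13%.
Line D: stainless steel → 13.01; flat-rolled → 13.01.02; clad → 13.01.02.02. Scheduled 35%. Zerath agreement on 13.01: CTH met → 17% available; preferential 17%. → 17%.
Line E: aluminium → 13.03; in bars → 13.03.02; hot-rolled → 13.03.02.02. Scheduled 16%. No special measure applies. → 16%.
Sum: 26% + 41% + 13% + 17% + 16% = 113%.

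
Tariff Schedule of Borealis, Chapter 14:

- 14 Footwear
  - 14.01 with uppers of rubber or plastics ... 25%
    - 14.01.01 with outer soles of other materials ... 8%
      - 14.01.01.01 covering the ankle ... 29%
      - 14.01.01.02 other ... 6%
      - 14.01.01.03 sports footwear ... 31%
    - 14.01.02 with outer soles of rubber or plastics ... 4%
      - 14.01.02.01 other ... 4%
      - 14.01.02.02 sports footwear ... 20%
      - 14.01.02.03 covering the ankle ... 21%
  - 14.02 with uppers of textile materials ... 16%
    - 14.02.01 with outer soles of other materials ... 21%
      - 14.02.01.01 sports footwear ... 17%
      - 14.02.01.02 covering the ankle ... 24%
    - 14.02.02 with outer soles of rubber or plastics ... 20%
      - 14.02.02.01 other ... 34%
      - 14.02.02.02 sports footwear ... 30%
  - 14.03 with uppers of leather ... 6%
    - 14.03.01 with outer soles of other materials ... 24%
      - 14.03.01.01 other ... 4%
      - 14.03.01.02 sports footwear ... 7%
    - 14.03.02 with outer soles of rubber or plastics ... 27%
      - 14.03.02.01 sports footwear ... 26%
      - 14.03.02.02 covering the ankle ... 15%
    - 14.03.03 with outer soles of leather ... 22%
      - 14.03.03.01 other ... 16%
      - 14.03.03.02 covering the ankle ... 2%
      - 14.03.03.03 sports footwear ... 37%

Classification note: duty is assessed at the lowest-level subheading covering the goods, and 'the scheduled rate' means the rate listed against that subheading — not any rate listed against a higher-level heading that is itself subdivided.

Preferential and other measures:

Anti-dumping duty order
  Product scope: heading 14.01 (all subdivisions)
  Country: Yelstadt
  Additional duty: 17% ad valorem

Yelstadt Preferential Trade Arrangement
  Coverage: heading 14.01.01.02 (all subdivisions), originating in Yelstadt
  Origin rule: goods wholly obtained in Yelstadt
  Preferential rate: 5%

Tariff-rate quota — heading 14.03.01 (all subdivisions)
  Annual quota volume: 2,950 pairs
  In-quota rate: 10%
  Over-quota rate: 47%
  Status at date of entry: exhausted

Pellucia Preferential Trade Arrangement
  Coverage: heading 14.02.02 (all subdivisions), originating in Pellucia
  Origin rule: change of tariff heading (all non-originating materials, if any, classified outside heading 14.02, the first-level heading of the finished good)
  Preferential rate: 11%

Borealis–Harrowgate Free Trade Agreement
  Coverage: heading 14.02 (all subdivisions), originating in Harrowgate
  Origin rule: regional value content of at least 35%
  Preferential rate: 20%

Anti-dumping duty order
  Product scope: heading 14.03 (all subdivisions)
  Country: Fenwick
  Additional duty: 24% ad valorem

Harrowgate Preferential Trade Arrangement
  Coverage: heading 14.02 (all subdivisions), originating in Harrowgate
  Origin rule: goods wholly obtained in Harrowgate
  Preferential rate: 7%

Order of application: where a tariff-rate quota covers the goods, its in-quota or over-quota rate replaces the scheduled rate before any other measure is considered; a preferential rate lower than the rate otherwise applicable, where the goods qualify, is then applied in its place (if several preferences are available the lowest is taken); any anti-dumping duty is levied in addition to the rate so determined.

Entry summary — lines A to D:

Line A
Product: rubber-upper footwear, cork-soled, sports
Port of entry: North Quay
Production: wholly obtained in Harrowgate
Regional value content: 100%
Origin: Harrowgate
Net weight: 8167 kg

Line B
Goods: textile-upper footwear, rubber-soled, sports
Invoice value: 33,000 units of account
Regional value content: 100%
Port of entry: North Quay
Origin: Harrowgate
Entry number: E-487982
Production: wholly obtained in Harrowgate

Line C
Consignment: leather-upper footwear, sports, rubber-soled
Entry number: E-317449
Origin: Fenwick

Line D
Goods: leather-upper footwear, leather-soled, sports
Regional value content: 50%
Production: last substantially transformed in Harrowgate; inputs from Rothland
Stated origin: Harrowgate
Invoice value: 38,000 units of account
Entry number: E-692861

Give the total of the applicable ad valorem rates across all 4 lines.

125%

Line A: rubber-upper → 14.01; cork-soled → 14.01.01; sports → 14.01.01.03. Scheduled 31%. Harrowgate agreement on 14.02: 14.01.01.03 not covered; Harrowgate agreement on 14.02: 14.01.01.03 not covered. → 31%.
Line B: textile-upper → 14.02; rubber-soled → 14.02.02; sports → 14.02.02.02. Scheduled 30%. Harrowgate agreement on 14.02: RVC ≥ 35% → 20% available; Harrowgate agreement on 14.02: wholly obtained → 7% available; preferential 7%. → 7%.
Line C: leather-upper → 14.03; rubber-soled → 14.03.02; sports → 14.03.02.01. Scheduled 26%. anti-dumping (Fenwick, 14.03): +24%; total 26% + 24% = 50%. → 50%.
Line D: leather-upper → 14.03; leather-soled → 14.03.03; sports → 14.03.03.03. Scheduled 37%. Harrowgate agreement on 14.02: 14.03.03.03 not covered; Harrowgate agreement on 14.02: 14.03.03.03 not covered. → 37%.
Sum: 31% + 7% + 50% + 37% = 125%.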